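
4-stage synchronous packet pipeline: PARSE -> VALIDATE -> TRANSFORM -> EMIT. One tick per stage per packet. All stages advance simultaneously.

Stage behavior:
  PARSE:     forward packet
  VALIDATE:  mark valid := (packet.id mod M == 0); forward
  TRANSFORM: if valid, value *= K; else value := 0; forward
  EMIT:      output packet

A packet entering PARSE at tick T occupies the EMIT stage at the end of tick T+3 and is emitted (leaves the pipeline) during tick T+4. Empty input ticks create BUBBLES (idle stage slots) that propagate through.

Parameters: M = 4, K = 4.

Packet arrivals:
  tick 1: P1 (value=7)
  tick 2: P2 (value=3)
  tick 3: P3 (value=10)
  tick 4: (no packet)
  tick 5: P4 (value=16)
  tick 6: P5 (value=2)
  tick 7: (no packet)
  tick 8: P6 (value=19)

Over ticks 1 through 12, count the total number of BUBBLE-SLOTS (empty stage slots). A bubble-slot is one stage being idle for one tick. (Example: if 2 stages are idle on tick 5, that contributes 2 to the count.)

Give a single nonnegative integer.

Answer: 24

Derivation:
Tick 1: [PARSE:P1(v=7,ok=F), VALIDATE:-, TRANSFORM:-, EMIT:-] out:-; bubbles=3
Tick 2: [PARSE:P2(v=3,ok=F), VALIDATE:P1(v=7,ok=F), TRANSFORM:-, EMIT:-] out:-; bubbles=2
Tick 3: [PARSE:P3(v=10,ok=F), VALIDATE:P2(v=3,ok=F), TRANSFORM:P1(v=0,ok=F), EMIT:-] out:-; bubbles=1
Tick 4: [PARSE:-, VALIDATE:P3(v=10,ok=F), TRANSFORM:P2(v=0,ok=F), EMIT:P1(v=0,ok=F)] out:-; bubbles=1
Tick 5: [PARSE:P4(v=16,ok=F), VALIDATE:-, TRANSFORM:P3(v=0,ok=F), EMIT:P2(v=0,ok=F)] out:P1(v=0); bubbles=1
Tick 6: [PARSE:P5(v=2,ok=F), VALIDATE:P4(v=16,ok=T), TRANSFORM:-, EMIT:P3(v=0,ok=F)] out:P2(v=0); bubbles=1
Tick 7: [PARSE:-, VALIDATE:P5(v=2,ok=F), TRANSFORM:P4(v=64,ok=T), EMIT:-] out:P3(v=0); bubbles=2
Tick 8: [PARSE:P6(v=19,ok=F), VALIDATE:-, TRANSFORM:P5(v=0,ok=F), EMIT:P4(v=64,ok=T)] out:-; bubbles=1
Tick 9: [PARSE:-, VALIDATE:P6(v=19,ok=F), TRANSFORM:-, EMIT:P5(v=0,ok=F)] out:P4(v=64); bubbles=2
Tick 10: [PARSE:-, VALIDATE:-, TRANSFORM:P6(v=0,ok=F), EMIT:-] out:P5(v=0); bubbles=3
Tick 11: [PARSE:-, VALIDATE:-, TRANSFORM:-, EMIT:P6(v=0,ok=F)] out:-; bubbles=3
Tick 12: [PARSE:-, VALIDATE:-, TRANSFORM:-, EMIT:-] out:P6(v=0); bubbles=4
Total bubble-slots: 24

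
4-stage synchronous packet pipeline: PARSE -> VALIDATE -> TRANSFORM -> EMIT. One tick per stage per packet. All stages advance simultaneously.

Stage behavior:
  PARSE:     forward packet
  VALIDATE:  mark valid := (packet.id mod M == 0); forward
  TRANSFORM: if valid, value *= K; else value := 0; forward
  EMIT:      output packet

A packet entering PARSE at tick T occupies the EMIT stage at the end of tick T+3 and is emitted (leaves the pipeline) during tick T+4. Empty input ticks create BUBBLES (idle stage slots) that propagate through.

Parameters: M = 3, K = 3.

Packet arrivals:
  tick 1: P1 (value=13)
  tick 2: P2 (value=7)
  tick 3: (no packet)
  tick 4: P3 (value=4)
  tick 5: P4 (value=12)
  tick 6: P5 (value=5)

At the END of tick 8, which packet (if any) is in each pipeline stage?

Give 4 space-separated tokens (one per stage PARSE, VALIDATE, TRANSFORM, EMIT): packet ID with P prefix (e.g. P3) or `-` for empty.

Answer: - - P5 P4

Derivation:
Tick 1: [PARSE:P1(v=13,ok=F), VALIDATE:-, TRANSFORM:-, EMIT:-] out:-; in:P1
Tick 2: [PARSE:P2(v=7,ok=F), VALIDATE:P1(v=13,ok=F), TRANSFORM:-, EMIT:-] out:-; in:P2
Tick 3: [PARSE:-, VALIDATE:P2(v=7,ok=F), TRANSFORM:P1(v=0,ok=F), EMIT:-] out:-; in:-
Tick 4: [PARSE:P3(v=4,ok=F), VALIDATE:-, TRANSFORM:P2(v=0,ok=F), EMIT:P1(v=0,ok=F)] out:-; in:P3
Tick 5: [PARSE:P4(v=12,ok=F), VALIDATE:P3(v=4,ok=T), TRANSFORM:-, EMIT:P2(v=0,ok=F)] out:P1(v=0); in:P4
Tick 6: [PARSE:P5(v=5,ok=F), VALIDATE:P4(v=12,ok=F), TRANSFORM:P3(v=12,ok=T), EMIT:-] out:P2(v=0); in:P5
Tick 7: [PARSE:-, VALIDATE:P5(v=5,ok=F), TRANSFORM:P4(v=0,ok=F), EMIT:P3(v=12,ok=T)] out:-; in:-
Tick 8: [PARSE:-, VALIDATE:-, TRANSFORM:P5(v=0,ok=F), EMIT:P4(v=0,ok=F)] out:P3(v=12); in:-
At end of tick 8: ['-', '-', 'P5', 'P4']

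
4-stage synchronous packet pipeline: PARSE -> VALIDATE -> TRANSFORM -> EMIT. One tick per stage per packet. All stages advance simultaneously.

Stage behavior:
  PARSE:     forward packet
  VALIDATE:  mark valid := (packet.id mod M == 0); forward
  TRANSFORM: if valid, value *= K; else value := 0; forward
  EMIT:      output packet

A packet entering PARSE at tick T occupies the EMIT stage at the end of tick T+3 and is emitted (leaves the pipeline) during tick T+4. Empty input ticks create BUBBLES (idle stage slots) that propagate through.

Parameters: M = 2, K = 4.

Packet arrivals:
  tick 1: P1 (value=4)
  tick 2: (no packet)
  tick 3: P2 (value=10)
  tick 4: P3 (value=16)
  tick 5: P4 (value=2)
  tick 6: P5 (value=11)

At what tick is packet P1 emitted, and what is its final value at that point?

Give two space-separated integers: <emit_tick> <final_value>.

Tick 1: [PARSE:P1(v=4,ok=F), VALIDATE:-, TRANSFORM:-, EMIT:-] out:-; in:P1
Tick 2: [PARSE:-, VALIDATE:P1(v=4,ok=F), TRANSFORM:-, EMIT:-] out:-; in:-
Tick 3: [PARSE:P2(v=10,ok=F), VALIDATE:-, TRANSFORM:P1(v=0,ok=F), EMIT:-] out:-; in:P2
Tick 4: [PARSE:P3(v=16,ok=F), VALIDATE:P2(v=10,ok=T), TRANSFORM:-, EMIT:P1(v=0,ok=F)] out:-; in:P3
Tick 5: [PARSE:P4(v=2,ok=F), VALIDATE:P3(v=16,ok=F), TRANSFORM:P2(v=40,ok=T), EMIT:-] out:P1(v=0); in:P4
Tick 6: [PARSE:P5(v=11,ok=F), VALIDATE:P4(v=2,ok=T), TRANSFORM:P3(v=0,ok=F), EMIT:P2(v=40,ok=T)] out:-; in:P5
Tick 7: [PARSE:-, VALIDATE:P5(v=11,ok=F), TRANSFORM:P4(v=8,ok=T), EMIT:P3(v=0,ok=F)] out:P2(v=40); in:-
Tick 8: [PARSE:-, VALIDATE:-, TRANSFORM:P5(v=0,ok=F), EMIT:P4(v=8,ok=T)] out:P3(v=0); in:-
Tick 9: [PARSE:-, VALIDATE:-, TRANSFORM:-, EMIT:P5(v=0,ok=F)] out:P4(v=8); in:-
Tick 10: [PARSE:-, VALIDATE:-, TRANSFORM:-, EMIT:-] out:P5(v=0); in:-
P1: arrives tick 1, valid=False (id=1, id%2=1), emit tick 5, final value 0

Answer: 5 0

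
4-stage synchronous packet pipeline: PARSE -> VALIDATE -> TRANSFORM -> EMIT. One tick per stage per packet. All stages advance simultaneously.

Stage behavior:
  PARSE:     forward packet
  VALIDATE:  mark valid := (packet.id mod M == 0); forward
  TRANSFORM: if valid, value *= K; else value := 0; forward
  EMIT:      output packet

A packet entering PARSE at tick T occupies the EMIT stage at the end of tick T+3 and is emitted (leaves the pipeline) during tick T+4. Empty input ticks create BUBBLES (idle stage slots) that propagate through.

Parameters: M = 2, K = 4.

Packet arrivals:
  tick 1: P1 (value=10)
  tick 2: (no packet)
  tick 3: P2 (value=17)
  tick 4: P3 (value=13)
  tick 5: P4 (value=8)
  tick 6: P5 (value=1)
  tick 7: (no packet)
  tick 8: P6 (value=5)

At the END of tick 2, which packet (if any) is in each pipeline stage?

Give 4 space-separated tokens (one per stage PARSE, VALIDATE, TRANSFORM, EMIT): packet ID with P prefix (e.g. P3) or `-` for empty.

Tick 1: [PARSE:P1(v=10,ok=F), VALIDATE:-, TRANSFORM:-, EMIT:-] out:-; in:P1
Tick 2: [PARSE:-, VALIDATE:P1(v=10,ok=F), TRANSFORM:-, EMIT:-] out:-; in:-
At end of tick 2: ['-', 'P1', '-', '-']

Answer: - P1 - -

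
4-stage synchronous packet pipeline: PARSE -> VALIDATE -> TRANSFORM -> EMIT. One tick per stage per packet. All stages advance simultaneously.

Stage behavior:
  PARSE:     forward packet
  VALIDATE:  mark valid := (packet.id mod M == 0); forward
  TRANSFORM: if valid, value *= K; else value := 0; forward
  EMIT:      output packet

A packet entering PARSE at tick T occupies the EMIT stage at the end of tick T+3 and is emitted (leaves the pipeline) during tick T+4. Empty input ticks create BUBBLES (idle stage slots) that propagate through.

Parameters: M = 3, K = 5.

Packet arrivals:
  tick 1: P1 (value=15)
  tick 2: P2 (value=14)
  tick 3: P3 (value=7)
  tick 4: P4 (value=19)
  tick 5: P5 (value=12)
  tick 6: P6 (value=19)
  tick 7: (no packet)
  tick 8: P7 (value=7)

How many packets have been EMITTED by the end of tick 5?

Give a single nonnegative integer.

Answer: 1

Derivation:
Tick 1: [PARSE:P1(v=15,ok=F), VALIDATE:-, TRANSFORM:-, EMIT:-] out:-; in:P1
Tick 2: [PARSE:P2(v=14,ok=F), VALIDATE:P1(v=15,ok=F), TRANSFORM:-, EMIT:-] out:-; in:P2
Tick 3: [PARSE:P3(v=7,ok=F), VALIDATE:P2(v=14,ok=F), TRANSFORM:P1(v=0,ok=F), EMIT:-] out:-; in:P3
Tick 4: [PARSE:P4(v=19,ok=F), VALIDATE:P3(v=7,ok=T), TRANSFORM:P2(v=0,ok=F), EMIT:P1(v=0,ok=F)] out:-; in:P4
Tick 5: [PARSE:P5(v=12,ok=F), VALIDATE:P4(v=19,ok=F), TRANSFORM:P3(v=35,ok=T), EMIT:P2(v=0,ok=F)] out:P1(v=0); in:P5
Emitted by tick 5: ['P1']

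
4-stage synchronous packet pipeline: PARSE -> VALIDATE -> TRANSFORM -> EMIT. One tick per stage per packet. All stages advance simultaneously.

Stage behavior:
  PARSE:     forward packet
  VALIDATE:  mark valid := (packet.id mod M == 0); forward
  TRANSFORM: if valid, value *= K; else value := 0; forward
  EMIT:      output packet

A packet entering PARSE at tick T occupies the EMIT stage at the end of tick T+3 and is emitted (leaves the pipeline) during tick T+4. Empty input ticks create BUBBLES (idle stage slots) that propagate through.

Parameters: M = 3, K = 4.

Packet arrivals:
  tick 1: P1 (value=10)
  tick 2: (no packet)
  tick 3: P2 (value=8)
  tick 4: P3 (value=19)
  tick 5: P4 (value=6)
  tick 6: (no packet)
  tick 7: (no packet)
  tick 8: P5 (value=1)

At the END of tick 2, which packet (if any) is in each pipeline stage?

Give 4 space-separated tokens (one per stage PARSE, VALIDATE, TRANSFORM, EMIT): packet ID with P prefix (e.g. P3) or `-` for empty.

Answer: - P1 - -

Derivation:
Tick 1: [PARSE:P1(v=10,ok=F), VALIDATE:-, TRANSFORM:-, EMIT:-] out:-; in:P1
Tick 2: [PARSE:-, VALIDATE:P1(v=10,ok=F), TRANSFORM:-, EMIT:-] out:-; in:-
At end of tick 2: ['-', 'P1', '-', '-']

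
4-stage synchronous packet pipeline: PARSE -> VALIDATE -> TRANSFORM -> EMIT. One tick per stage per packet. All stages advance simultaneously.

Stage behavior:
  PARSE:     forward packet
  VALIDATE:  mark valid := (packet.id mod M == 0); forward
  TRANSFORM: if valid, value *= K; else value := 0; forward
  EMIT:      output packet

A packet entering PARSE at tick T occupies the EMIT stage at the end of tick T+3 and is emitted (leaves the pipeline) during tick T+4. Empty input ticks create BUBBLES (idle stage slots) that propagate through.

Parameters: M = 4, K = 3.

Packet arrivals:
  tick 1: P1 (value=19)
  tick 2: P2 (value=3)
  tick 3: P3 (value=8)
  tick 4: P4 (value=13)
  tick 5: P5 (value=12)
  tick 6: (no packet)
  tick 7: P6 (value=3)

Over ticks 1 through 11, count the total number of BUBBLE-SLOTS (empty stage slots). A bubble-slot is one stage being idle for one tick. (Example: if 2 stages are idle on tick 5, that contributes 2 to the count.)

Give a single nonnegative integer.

Answer: 20

Derivation:
Tick 1: [PARSE:P1(v=19,ok=F), VALIDATE:-, TRANSFORM:-, EMIT:-] out:-; bubbles=3
Tick 2: [PARSE:P2(v=3,ok=F), VALIDATE:P1(v=19,ok=F), TRANSFORM:-, EMIT:-] out:-; bubbles=2
Tick 3: [PARSE:P3(v=8,ok=F), VALIDATE:P2(v=3,ok=F), TRANSFORM:P1(v=0,ok=F), EMIT:-] out:-; bubbles=1
Tick 4: [PARSE:P4(v=13,ok=F), VALIDATE:P3(v=8,ok=F), TRANSFORM:P2(v=0,ok=F), EMIT:P1(v=0,ok=F)] out:-; bubbles=0
Tick 5: [PARSE:P5(v=12,ok=F), VALIDATE:P4(v=13,ok=T), TRANSFORM:P3(v=0,ok=F), EMIT:P2(v=0,ok=F)] out:P1(v=0); bubbles=0
Tick 6: [PARSE:-, VALIDATE:P5(v=12,ok=F), TRANSFORM:P4(v=39,ok=T), EMIT:P3(v=0,ok=F)] out:P2(v=0); bubbles=1
Tick 7: [PARSE:P6(v=3,ok=F), VALIDATE:-, TRANSFORM:P5(v=0,ok=F), EMIT:P4(v=39,ok=T)] out:P3(v=0); bubbles=1
Tick 8: [PARSE:-, VALIDATE:P6(v=3,ok=F), TRANSFORM:-, EMIT:P5(v=0,ok=F)] out:P4(v=39); bubbles=2
Tick 9: [PARSE:-, VALIDATE:-, TRANSFORM:P6(v=0,ok=F), EMIT:-] out:P5(v=0); bubbles=3
Tick 10: [PARSE:-, VALIDATE:-, TRANSFORM:-, EMIT:P6(v=0,ok=F)] out:-; bubbles=3
Tick 11: [PARSE:-, VALIDATE:-, TRANSFORM:-, EMIT:-] out:P6(v=0); bubbles=4
Total bubble-slots: 20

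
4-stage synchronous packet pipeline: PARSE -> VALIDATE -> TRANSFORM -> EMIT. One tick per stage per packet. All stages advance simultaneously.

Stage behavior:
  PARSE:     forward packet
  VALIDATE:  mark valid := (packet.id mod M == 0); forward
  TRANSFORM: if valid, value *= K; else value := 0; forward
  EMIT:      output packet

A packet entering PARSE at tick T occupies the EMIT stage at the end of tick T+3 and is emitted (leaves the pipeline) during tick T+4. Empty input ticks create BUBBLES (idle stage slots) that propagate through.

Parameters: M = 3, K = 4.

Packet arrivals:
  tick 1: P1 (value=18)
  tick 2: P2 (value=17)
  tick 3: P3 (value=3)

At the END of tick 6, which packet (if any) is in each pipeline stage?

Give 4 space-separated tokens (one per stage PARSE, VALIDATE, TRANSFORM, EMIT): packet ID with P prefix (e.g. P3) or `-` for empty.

Tick 1: [PARSE:P1(v=18,ok=F), VALIDATE:-, TRANSFORM:-, EMIT:-] out:-; in:P1
Tick 2: [PARSE:P2(v=17,ok=F), VALIDATE:P1(v=18,ok=F), TRANSFORM:-, EMIT:-] out:-; in:P2
Tick 3: [PARSE:P3(v=3,ok=F), VALIDATE:P2(v=17,ok=F), TRANSFORM:P1(v=0,ok=F), EMIT:-] out:-; in:P3
Tick 4: [PARSE:-, VALIDATE:P3(v=3,ok=T), TRANSFORM:P2(v=0,ok=F), EMIT:P1(v=0,ok=F)] out:-; in:-
Tick 5: [PARSE:-, VALIDATE:-, TRANSFORM:P3(v=12,ok=T), EMIT:P2(v=0,ok=F)] out:P1(v=0); in:-
Tick 6: [PARSE:-, VALIDATE:-, TRANSFORM:-, EMIT:P3(v=12,ok=T)] out:P2(v=0); in:-
At end of tick 6: ['-', '-', '-', 'P3']

Answer: - - - P3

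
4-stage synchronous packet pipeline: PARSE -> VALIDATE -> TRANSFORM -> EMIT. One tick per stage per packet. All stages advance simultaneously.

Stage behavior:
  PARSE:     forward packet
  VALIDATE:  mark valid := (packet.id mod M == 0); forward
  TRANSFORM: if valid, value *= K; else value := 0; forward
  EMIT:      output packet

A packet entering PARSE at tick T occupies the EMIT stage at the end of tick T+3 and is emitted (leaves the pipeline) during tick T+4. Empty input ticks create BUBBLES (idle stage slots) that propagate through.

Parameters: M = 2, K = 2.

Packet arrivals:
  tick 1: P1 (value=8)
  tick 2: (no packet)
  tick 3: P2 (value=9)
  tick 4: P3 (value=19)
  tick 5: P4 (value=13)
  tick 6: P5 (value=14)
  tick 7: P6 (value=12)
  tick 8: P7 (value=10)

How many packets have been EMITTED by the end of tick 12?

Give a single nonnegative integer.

Tick 1: [PARSE:P1(v=8,ok=F), VALIDATE:-, TRANSFORM:-, EMIT:-] out:-; in:P1
Tick 2: [PARSE:-, VALIDATE:P1(v=8,ok=F), TRANSFORM:-, EMIT:-] out:-; in:-
Tick 3: [PARSE:P2(v=9,ok=F), VALIDATE:-, TRANSFORM:P1(v=0,ok=F), EMIT:-] out:-; in:P2
Tick 4: [PARSE:P3(v=19,ok=F), VALIDATE:P2(v=9,ok=T), TRANSFORM:-, EMIT:P1(v=0,ok=F)] out:-; in:P3
Tick 5: [PARSE:P4(v=13,ok=F), VALIDATE:P3(v=19,ok=F), TRANSFORM:P2(v=18,ok=T), EMIT:-] out:P1(v=0); in:P4
Tick 6: [PARSE:P5(v=14,ok=F), VALIDATE:P4(v=13,ok=T), TRANSFORM:P3(v=0,ok=F), EMIT:P2(v=18,ok=T)] out:-; in:P5
Tick 7: [PARSE:P6(v=12,ok=F), VALIDATE:P5(v=14,ok=F), TRANSFORM:P4(v=26,ok=T), EMIT:P3(v=0,ok=F)] out:P2(v=18); in:P6
Tick 8: [PARSE:P7(v=10,ok=F), VALIDATE:P6(v=12,ok=T), TRANSFORM:P5(v=0,ok=F), EMIT:P4(v=26,ok=T)] out:P3(v=0); in:P7
Tick 9: [PARSE:-, VALIDATE:P7(v=10,ok=F), TRANSFORM:P6(v=24,ok=T), EMIT:P5(v=0,ok=F)] out:P4(v=26); in:-
Tick 10: [PARSE:-, VALIDATE:-, TRANSFORM:P7(v=0,ok=F), EMIT:P6(v=24,ok=T)] out:P5(v=0); in:-
Tick 11: [PARSE:-, VALIDATE:-, TRANSFORM:-, EMIT:P7(v=0,ok=F)] out:P6(v=24); in:-
Tick 12: [PARSE:-, VALIDATE:-, TRANSFORM:-, EMIT:-] out:P7(v=0); in:-
Emitted by tick 12: ['P1', 'P2', 'P3', 'P4', 'P5', 'P6', 'P7']

Answer: 7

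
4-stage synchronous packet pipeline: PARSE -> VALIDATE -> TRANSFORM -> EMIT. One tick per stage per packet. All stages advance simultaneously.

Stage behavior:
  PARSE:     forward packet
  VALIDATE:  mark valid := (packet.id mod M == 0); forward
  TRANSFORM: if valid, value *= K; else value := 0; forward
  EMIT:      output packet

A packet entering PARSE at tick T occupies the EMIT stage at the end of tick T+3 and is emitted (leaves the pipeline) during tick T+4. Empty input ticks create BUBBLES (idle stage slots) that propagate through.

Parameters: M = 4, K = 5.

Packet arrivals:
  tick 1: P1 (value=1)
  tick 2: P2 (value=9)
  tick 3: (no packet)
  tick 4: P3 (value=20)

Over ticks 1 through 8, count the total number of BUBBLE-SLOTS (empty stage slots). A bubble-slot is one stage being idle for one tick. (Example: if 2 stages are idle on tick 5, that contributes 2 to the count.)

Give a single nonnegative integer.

Answer: 20

Derivation:
Tick 1: [PARSE:P1(v=1,ok=F), VALIDATE:-, TRANSFORM:-, EMIT:-] out:-; bubbles=3
Tick 2: [PARSE:P2(v=9,ok=F), VALIDATE:P1(v=1,ok=F), TRANSFORM:-, EMIT:-] out:-; bubbles=2
Tick 3: [PARSE:-, VALIDATE:P2(v=9,ok=F), TRANSFORM:P1(v=0,ok=F), EMIT:-] out:-; bubbles=2
Tick 4: [PARSE:P3(v=20,ok=F), VALIDATE:-, TRANSFORM:P2(v=0,ok=F), EMIT:P1(v=0,ok=F)] out:-; bubbles=1
Tick 5: [PARSE:-, VALIDATE:P3(v=20,ok=F), TRANSFORM:-, EMIT:P2(v=0,ok=F)] out:P1(v=0); bubbles=2
Tick 6: [PARSE:-, VALIDATE:-, TRANSFORM:P3(v=0,ok=F), EMIT:-] out:P2(v=0); bubbles=3
Tick 7: [PARSE:-, VALIDATE:-, TRANSFORM:-, EMIT:P3(v=0,ok=F)] out:-; bubbles=3
Tick 8: [PARSE:-, VALIDATE:-, TRANSFORM:-, EMIT:-] out:P3(v=0); bubbles=4
Total bubble-slots: 20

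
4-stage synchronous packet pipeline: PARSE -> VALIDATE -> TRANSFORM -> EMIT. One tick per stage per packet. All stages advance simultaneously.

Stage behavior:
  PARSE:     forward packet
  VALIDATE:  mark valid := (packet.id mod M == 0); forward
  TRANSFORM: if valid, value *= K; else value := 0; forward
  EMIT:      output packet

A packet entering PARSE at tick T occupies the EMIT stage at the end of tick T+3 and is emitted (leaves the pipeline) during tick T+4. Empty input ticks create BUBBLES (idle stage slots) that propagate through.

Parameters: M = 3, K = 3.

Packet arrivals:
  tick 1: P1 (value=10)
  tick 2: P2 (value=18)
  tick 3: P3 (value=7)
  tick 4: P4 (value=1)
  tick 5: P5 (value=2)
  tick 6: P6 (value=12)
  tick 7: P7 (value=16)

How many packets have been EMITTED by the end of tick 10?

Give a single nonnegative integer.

Tick 1: [PARSE:P1(v=10,ok=F), VALIDATE:-, TRANSFORM:-, EMIT:-] out:-; in:P1
Tick 2: [PARSE:P2(v=18,ok=F), VALIDATE:P1(v=10,ok=F), TRANSFORM:-, EMIT:-] out:-; in:P2
Tick 3: [PARSE:P3(v=7,ok=F), VALIDATE:P2(v=18,ok=F), TRANSFORM:P1(v=0,ok=F), EMIT:-] out:-; in:P3
Tick 4: [PARSE:P4(v=1,ok=F), VALIDATE:P3(v=7,ok=T), TRANSFORM:P2(v=0,ok=F), EMIT:P1(v=0,ok=F)] out:-; in:P4
Tick 5: [PARSE:P5(v=2,ok=F), VALIDATE:P4(v=1,ok=F), TRANSFORM:P3(v=21,ok=T), EMIT:P2(v=0,ok=F)] out:P1(v=0); in:P5
Tick 6: [PARSE:P6(v=12,ok=F), VALIDATE:P5(v=2,ok=F), TRANSFORM:P4(v=0,ok=F), EMIT:P3(v=21,ok=T)] out:P2(v=0); in:P6
Tick 7: [PARSE:P7(v=16,ok=F), VALIDATE:P6(v=12,ok=T), TRANSFORM:P5(v=0,ok=F), EMIT:P4(v=0,ok=F)] out:P3(v=21); in:P7
Tick 8: [PARSE:-, VALIDATE:P7(v=16,ok=F), TRANSFORM:P6(v=36,ok=T), EMIT:P5(v=0,ok=F)] out:P4(v=0); in:-
Tick 9: [PARSE:-, VALIDATE:-, TRANSFORM:P7(v=0,ok=F), EMIT:P6(v=36,ok=T)] out:P5(v=0); in:-
Tick 10: [PARSE:-, VALIDATE:-, TRANSFORM:-, EMIT:P7(v=0,ok=F)] out:P6(v=36); in:-
Emitted by tick 10: ['P1', 'P2', 'P3', 'P4', 'P5', 'P6']

Answer: 6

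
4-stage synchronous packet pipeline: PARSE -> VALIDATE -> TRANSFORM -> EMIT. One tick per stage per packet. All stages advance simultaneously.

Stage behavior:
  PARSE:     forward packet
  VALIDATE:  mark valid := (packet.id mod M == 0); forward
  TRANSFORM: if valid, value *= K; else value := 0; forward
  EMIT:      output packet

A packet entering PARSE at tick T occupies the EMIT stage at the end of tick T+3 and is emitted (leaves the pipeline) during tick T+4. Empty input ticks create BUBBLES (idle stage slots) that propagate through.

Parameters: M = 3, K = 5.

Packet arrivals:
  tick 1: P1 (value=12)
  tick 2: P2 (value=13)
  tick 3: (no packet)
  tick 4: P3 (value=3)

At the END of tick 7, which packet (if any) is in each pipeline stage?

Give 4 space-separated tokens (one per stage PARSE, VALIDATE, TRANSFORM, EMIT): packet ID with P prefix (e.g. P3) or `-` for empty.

Answer: - - - P3

Derivation:
Tick 1: [PARSE:P1(v=12,ok=F), VALIDATE:-, TRANSFORM:-, EMIT:-] out:-; in:P1
Tick 2: [PARSE:P2(v=13,ok=F), VALIDATE:P1(v=12,ok=F), TRANSFORM:-, EMIT:-] out:-; in:P2
Tick 3: [PARSE:-, VALIDATE:P2(v=13,ok=F), TRANSFORM:P1(v=0,ok=F), EMIT:-] out:-; in:-
Tick 4: [PARSE:P3(v=3,ok=F), VALIDATE:-, TRANSFORM:P2(v=0,ok=F), EMIT:P1(v=0,ok=F)] out:-; in:P3
Tick 5: [PARSE:-, VALIDATE:P3(v=3,ok=T), TRANSFORM:-, EMIT:P2(v=0,ok=F)] out:P1(v=0); in:-
Tick 6: [PARSE:-, VALIDATE:-, TRANSFORM:P3(v=15,ok=T), EMIT:-] out:P2(v=0); in:-
Tick 7: [PARSE:-, VALIDATE:-, TRANSFORM:-, EMIT:P3(v=15,ok=T)] out:-; in:-
At end of tick 7: ['-', '-', '-', 'P3']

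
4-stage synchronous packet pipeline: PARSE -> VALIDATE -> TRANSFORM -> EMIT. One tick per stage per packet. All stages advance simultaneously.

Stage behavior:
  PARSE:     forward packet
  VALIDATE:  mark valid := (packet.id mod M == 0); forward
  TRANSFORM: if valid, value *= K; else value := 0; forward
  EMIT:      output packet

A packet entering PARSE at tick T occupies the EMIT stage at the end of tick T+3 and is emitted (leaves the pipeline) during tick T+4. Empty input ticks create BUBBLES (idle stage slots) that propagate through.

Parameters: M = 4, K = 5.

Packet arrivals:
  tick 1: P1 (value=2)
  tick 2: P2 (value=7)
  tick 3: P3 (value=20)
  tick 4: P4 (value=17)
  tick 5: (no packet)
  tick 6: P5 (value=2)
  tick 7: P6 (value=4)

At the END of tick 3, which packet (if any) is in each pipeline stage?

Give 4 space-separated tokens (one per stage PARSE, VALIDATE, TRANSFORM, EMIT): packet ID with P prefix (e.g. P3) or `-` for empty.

Tick 1: [PARSE:P1(v=2,ok=F), VALIDATE:-, TRANSFORM:-, EMIT:-] out:-; in:P1
Tick 2: [PARSE:P2(v=7,ok=F), VALIDATE:P1(v=2,ok=F), TRANSFORM:-, EMIT:-] out:-; in:P2
Tick 3: [PARSE:P3(v=20,ok=F), VALIDATE:P2(v=7,ok=F), TRANSFORM:P1(v=0,ok=F), EMIT:-] out:-; in:P3
At end of tick 3: ['P3', 'P2', 'P1', '-']

Answer: P3 P2 P1 -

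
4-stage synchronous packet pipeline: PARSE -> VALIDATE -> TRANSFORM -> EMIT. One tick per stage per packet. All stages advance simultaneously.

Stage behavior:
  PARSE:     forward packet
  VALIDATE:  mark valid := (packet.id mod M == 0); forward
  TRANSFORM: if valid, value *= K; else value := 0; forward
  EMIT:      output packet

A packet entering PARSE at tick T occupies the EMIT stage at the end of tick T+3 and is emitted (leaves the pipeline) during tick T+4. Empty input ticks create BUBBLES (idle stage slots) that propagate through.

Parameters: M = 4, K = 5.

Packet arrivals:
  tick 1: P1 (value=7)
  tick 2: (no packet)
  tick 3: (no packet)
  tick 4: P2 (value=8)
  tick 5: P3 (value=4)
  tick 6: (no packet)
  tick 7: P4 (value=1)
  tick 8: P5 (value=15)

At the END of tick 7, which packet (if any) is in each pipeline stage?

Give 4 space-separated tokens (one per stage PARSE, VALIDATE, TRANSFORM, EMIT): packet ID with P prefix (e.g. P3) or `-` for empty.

Answer: P4 - P3 P2

Derivation:
Tick 1: [PARSE:P1(v=7,ok=F), VALIDATE:-, TRANSFORM:-, EMIT:-] out:-; in:P1
Tick 2: [PARSE:-, VALIDATE:P1(v=7,ok=F), TRANSFORM:-, EMIT:-] out:-; in:-
Tick 3: [PARSE:-, VALIDATE:-, TRANSFORM:P1(v=0,ok=F), EMIT:-] out:-; in:-
Tick 4: [PARSE:P2(v=8,ok=F), VALIDATE:-, TRANSFORM:-, EMIT:P1(v=0,ok=F)] out:-; in:P2
Tick 5: [PARSE:P3(v=4,ok=F), VALIDATE:P2(v=8,ok=F), TRANSFORM:-, EMIT:-] out:P1(v=0); in:P3
Tick 6: [PARSE:-, VALIDATE:P3(v=4,ok=F), TRANSFORM:P2(v=0,ok=F), EMIT:-] out:-; in:-
Tick 7: [PARSE:P4(v=1,ok=F), VALIDATE:-, TRANSFORM:P3(v=0,ok=F), EMIT:P2(v=0,ok=F)] out:-; in:P4
At end of tick 7: ['P4', '-', 'P3', 'P2']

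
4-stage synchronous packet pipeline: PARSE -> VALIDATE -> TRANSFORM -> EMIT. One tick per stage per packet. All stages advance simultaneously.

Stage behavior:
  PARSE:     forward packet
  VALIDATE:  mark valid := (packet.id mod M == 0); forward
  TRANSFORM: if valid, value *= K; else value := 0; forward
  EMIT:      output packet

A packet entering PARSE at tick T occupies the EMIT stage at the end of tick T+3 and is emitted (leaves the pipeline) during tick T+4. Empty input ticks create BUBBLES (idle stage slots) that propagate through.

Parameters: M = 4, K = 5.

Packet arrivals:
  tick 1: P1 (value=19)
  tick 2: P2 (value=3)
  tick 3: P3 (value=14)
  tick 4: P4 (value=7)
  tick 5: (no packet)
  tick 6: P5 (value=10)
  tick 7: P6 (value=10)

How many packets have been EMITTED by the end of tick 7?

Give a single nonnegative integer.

Tick 1: [PARSE:P1(v=19,ok=F), VALIDATE:-, TRANSFORM:-, EMIT:-] out:-; in:P1
Tick 2: [PARSE:P2(v=3,ok=F), VALIDATE:P1(v=19,ok=F), TRANSFORM:-, EMIT:-] out:-; in:P2
Tick 3: [PARSE:P3(v=14,ok=F), VALIDATE:P2(v=3,ok=F), TRANSFORM:P1(v=0,ok=F), EMIT:-] out:-; in:P3
Tick 4: [PARSE:P4(v=7,ok=F), VALIDATE:P3(v=14,ok=F), TRANSFORM:P2(v=0,ok=F), EMIT:P1(v=0,ok=F)] out:-; in:P4
Tick 5: [PARSE:-, VALIDATE:P4(v=7,ok=T), TRANSFORM:P3(v=0,ok=F), EMIT:P2(v=0,ok=F)] out:P1(v=0); in:-
Tick 6: [PARSE:P5(v=10,ok=F), VALIDATE:-, TRANSFORM:P4(v=35,ok=T), EMIT:P3(v=0,ok=F)] out:P2(v=0); in:P5
Tick 7: [PARSE:P6(v=10,ok=F), VALIDATE:P5(v=10,ok=F), TRANSFORM:-, EMIT:P4(v=35,ok=T)] out:P3(v=0); in:P6
Emitted by tick 7: ['P1', 'P2', 'P3']

Answer: 3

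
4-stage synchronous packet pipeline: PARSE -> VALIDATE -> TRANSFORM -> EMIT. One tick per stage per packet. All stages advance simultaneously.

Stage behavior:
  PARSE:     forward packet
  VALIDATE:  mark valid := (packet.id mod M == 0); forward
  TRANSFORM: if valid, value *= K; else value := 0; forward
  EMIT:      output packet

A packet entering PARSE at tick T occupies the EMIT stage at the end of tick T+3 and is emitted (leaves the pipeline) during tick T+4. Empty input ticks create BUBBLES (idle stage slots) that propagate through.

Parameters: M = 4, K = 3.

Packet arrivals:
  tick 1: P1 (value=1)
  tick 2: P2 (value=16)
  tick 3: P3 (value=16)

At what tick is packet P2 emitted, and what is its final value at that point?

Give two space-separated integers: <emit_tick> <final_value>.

Answer: 6 0

Derivation:
Tick 1: [PARSE:P1(v=1,ok=F), VALIDATE:-, TRANSFORM:-, EMIT:-] out:-; in:P1
Tick 2: [PARSE:P2(v=16,ok=F), VALIDATE:P1(v=1,ok=F), TRANSFORM:-, EMIT:-] out:-; in:P2
Tick 3: [PARSE:P3(v=16,ok=F), VALIDATE:P2(v=16,ok=F), TRANSFORM:P1(v=0,ok=F), EMIT:-] out:-; in:P3
Tick 4: [PARSE:-, VALIDATE:P3(v=16,ok=F), TRANSFORM:P2(v=0,ok=F), EMIT:P1(v=0,ok=F)] out:-; in:-
Tick 5: [PARSE:-, VALIDATE:-, TRANSFORM:P3(v=0,ok=F), EMIT:P2(v=0,ok=F)] out:P1(v=0); in:-
Tick 6: [PARSE:-, VALIDATE:-, TRANSFORM:-, EMIT:P3(v=0,ok=F)] out:P2(v=0); in:-
Tick 7: [PARSE:-, VALIDATE:-, TRANSFORM:-, EMIT:-] out:P3(v=0); in:-
P2: arrives tick 2, valid=False (id=2, id%4=2), emit tick 6, final value 0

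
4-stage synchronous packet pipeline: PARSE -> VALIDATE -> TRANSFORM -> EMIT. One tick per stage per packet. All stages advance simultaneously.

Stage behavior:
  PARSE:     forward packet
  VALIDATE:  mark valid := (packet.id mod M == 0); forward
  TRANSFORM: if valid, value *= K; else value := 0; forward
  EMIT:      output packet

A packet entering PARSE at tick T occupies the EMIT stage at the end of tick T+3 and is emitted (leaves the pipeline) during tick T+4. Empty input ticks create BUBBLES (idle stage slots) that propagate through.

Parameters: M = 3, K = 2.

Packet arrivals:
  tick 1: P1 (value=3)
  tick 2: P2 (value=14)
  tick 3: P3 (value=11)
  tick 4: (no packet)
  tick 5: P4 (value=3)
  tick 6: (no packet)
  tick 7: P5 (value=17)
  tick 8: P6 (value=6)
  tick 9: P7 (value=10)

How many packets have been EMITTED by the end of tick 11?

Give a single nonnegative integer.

Answer: 5

Derivation:
Tick 1: [PARSE:P1(v=3,ok=F), VALIDATE:-, TRANSFORM:-, EMIT:-] out:-; in:P1
Tick 2: [PARSE:P2(v=14,ok=F), VALIDATE:P1(v=3,ok=F), TRANSFORM:-, EMIT:-] out:-; in:P2
Tick 3: [PARSE:P3(v=11,ok=F), VALIDATE:P2(v=14,ok=F), TRANSFORM:P1(v=0,ok=F), EMIT:-] out:-; in:P3
Tick 4: [PARSE:-, VALIDATE:P3(v=11,ok=T), TRANSFORM:P2(v=0,ok=F), EMIT:P1(v=0,ok=F)] out:-; in:-
Tick 5: [PARSE:P4(v=3,ok=F), VALIDATE:-, TRANSFORM:P3(v=22,ok=T), EMIT:P2(v=0,ok=F)] out:P1(v=0); in:P4
Tick 6: [PARSE:-, VALIDATE:P4(v=3,ok=F), TRANSFORM:-, EMIT:P3(v=22,ok=T)] out:P2(v=0); in:-
Tick 7: [PARSE:P5(v=17,ok=F), VALIDATE:-, TRANSFORM:P4(v=0,ok=F), EMIT:-] out:P3(v=22); in:P5
Tick 8: [PARSE:P6(v=6,ok=F), VALIDATE:P5(v=17,ok=F), TRANSFORM:-, EMIT:P4(v=0,ok=F)] out:-; in:P6
Tick 9: [PARSE:P7(v=10,ok=F), VALIDATE:P6(v=6,ok=T), TRANSFORM:P5(v=0,ok=F), EMIT:-] out:P4(v=0); in:P7
Tick 10: [PARSE:-, VALIDATE:P7(v=10,ok=F), TRANSFORM:P6(v=12,ok=T), EMIT:P5(v=0,ok=F)] out:-; in:-
Tick 11: [PARSE:-, VALIDATE:-, TRANSFORM:P7(v=0,ok=F), EMIT:P6(v=12,ok=T)] out:P5(v=0); in:-
Emitted by tick 11: ['P1', 'P2', 'P3', 'P4', 'P5']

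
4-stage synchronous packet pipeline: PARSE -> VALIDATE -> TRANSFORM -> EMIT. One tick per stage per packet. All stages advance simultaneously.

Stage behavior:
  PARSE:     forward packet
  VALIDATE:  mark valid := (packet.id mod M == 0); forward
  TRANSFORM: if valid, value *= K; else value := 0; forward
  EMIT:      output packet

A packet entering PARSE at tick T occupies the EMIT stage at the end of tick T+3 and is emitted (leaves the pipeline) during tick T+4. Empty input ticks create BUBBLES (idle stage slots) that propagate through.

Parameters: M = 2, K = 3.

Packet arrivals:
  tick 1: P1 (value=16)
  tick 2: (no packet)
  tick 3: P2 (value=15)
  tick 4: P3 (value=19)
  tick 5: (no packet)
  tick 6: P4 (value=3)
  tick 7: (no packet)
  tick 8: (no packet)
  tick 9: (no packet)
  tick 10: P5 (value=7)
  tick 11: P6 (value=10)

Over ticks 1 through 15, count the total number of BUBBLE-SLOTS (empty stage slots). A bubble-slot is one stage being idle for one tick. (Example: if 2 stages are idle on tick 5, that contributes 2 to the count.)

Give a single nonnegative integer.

Answer: 36

Derivation:
Tick 1: [PARSE:P1(v=16,ok=F), VALIDATE:-, TRANSFORM:-, EMIT:-] out:-; bubbles=3
Tick 2: [PARSE:-, VALIDATE:P1(v=16,ok=F), TRANSFORM:-, EMIT:-] out:-; bubbles=3
Tick 3: [PARSE:P2(v=15,ok=F), VALIDATE:-, TRANSFORM:P1(v=0,ok=F), EMIT:-] out:-; bubbles=2
Tick 4: [PARSE:P3(v=19,ok=F), VALIDATE:P2(v=15,ok=T), TRANSFORM:-, EMIT:P1(v=0,ok=F)] out:-; bubbles=1
Tick 5: [PARSE:-, VALIDATE:P3(v=19,ok=F), TRANSFORM:P2(v=45,ok=T), EMIT:-] out:P1(v=0); bubbles=2
Tick 6: [PARSE:P4(v=3,ok=F), VALIDATE:-, TRANSFORM:P3(v=0,ok=F), EMIT:P2(v=45,ok=T)] out:-; bubbles=1
Tick 7: [PARSE:-, VALIDATE:P4(v=3,ok=T), TRANSFORM:-, EMIT:P3(v=0,ok=F)] out:P2(v=45); bubbles=2
Tick 8: [PARSE:-, VALIDATE:-, TRANSFORM:P4(v=9,ok=T), EMIT:-] out:P3(v=0); bubbles=3
Tick 9: [PARSE:-, VALIDATE:-, TRANSFORM:-, EMIT:P4(v=9,ok=T)] out:-; bubbles=3
Tick 10: [PARSE:P5(v=7,ok=F), VALIDATE:-, TRANSFORM:-, EMIT:-] out:P4(v=9); bubbles=3
Tick 11: [PARSE:P6(v=10,ok=F), VALIDATE:P5(v=7,ok=F), TRANSFORM:-, EMIT:-] out:-; bubbles=2
Tick 12: [PARSE:-, VALIDATE:P6(v=10,ok=T), TRANSFORM:P5(v=0,ok=F), EMIT:-] out:-; bubbles=2
Tick 13: [PARSE:-, VALIDATE:-, TRANSFORM:P6(v=30,ok=T), EMIT:P5(v=0,ok=F)] out:-; bubbles=2
Tick 14: [PARSE:-, VALIDATE:-, TRANSFORM:-, EMIT:P6(v=30,ok=T)] out:P5(v=0); bubbles=3
Tick 15: [PARSE:-, VALIDATE:-, TRANSFORM:-, EMIT:-] out:P6(v=30); bubbles=4
Total bubble-slots: 36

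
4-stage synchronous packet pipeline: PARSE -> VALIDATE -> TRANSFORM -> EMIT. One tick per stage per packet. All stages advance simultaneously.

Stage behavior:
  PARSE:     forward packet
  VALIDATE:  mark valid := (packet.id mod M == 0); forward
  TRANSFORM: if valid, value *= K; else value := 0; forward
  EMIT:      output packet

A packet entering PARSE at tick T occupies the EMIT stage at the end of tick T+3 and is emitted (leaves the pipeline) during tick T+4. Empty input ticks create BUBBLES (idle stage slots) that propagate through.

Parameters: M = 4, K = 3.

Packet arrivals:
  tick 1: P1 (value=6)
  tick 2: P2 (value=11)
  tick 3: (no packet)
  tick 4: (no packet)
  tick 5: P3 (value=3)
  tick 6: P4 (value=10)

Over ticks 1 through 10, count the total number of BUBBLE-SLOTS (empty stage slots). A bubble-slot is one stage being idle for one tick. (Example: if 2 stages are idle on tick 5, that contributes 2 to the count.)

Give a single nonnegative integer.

Answer: 24

Derivation:
Tick 1: [PARSE:P1(v=6,ok=F), VALIDATE:-, TRANSFORM:-, EMIT:-] out:-; bubbles=3
Tick 2: [PARSE:P2(v=11,ok=F), VALIDATE:P1(v=6,ok=F), TRANSFORM:-, EMIT:-] out:-; bubbles=2
Tick 3: [PARSE:-, VALIDATE:P2(v=11,ok=F), TRANSFORM:P1(v=0,ok=F), EMIT:-] out:-; bubbles=2
Tick 4: [PARSE:-, VALIDATE:-, TRANSFORM:P2(v=0,ok=F), EMIT:P1(v=0,ok=F)] out:-; bubbles=2
Tick 5: [PARSE:P3(v=3,ok=F), VALIDATE:-, TRANSFORM:-, EMIT:P2(v=0,ok=F)] out:P1(v=0); bubbles=2
Tick 6: [PARSE:P4(v=10,ok=F), VALIDATE:P3(v=3,ok=F), TRANSFORM:-, EMIT:-] out:P2(v=0); bubbles=2
Tick 7: [PARSE:-, VALIDATE:P4(v=10,ok=T), TRANSFORM:P3(v=0,ok=F), EMIT:-] out:-; bubbles=2
Tick 8: [PARSE:-, VALIDATE:-, TRANSFORM:P4(v=30,ok=T), EMIT:P3(v=0,ok=F)] out:-; bubbles=2
Tick 9: [PARSE:-, VALIDATE:-, TRANSFORM:-, EMIT:P4(v=30,ok=T)] out:P3(v=0); bubbles=3
Tick 10: [PARSE:-, VALIDATE:-, TRANSFORM:-, EMIT:-] out:P4(v=30); bubbles=4
Total bubble-slots: 24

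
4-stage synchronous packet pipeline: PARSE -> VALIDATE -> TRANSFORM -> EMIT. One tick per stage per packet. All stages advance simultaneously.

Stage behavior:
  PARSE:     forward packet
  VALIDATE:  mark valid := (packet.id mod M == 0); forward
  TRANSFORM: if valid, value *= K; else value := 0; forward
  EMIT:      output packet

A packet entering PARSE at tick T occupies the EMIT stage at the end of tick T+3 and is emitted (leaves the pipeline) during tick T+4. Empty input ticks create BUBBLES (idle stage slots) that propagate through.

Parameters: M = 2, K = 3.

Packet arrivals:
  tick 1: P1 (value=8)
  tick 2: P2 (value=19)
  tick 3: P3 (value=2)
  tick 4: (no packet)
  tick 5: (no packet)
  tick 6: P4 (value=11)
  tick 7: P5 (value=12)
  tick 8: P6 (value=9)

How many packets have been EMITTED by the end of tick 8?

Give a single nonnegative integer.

Tick 1: [PARSE:P1(v=8,ok=F), VALIDATE:-, TRANSFORM:-, EMIT:-] out:-; in:P1
Tick 2: [PARSE:P2(v=19,ok=F), VALIDATE:P1(v=8,ok=F), TRANSFORM:-, EMIT:-] out:-; in:P2
Tick 3: [PARSE:P3(v=2,ok=F), VALIDATE:P2(v=19,ok=T), TRANSFORM:P1(v=0,ok=F), EMIT:-] out:-; in:P3
Tick 4: [PARSE:-, VALIDATE:P3(v=2,ok=F), TRANSFORM:P2(v=57,ok=T), EMIT:P1(v=0,ok=F)] out:-; in:-
Tick 5: [PARSE:-, VALIDATE:-, TRANSFORM:P3(v=0,ok=F), EMIT:P2(v=57,ok=T)] out:P1(v=0); in:-
Tick 6: [PARSE:P4(v=11,ok=F), VALIDATE:-, TRANSFORM:-, EMIT:P3(v=0,ok=F)] out:P2(v=57); in:P4
Tick 7: [PARSE:P5(v=12,ok=F), VALIDATE:P4(v=11,ok=T), TRANSFORM:-, EMIT:-] out:P3(v=0); in:P5
Tick 8: [PARSE:P6(v=9,ok=F), VALIDATE:P5(v=12,ok=F), TRANSFORM:P4(v=33,ok=T), EMIT:-] out:-; in:P6
Emitted by tick 8: ['P1', 'P2', 'P3']

Answer: 3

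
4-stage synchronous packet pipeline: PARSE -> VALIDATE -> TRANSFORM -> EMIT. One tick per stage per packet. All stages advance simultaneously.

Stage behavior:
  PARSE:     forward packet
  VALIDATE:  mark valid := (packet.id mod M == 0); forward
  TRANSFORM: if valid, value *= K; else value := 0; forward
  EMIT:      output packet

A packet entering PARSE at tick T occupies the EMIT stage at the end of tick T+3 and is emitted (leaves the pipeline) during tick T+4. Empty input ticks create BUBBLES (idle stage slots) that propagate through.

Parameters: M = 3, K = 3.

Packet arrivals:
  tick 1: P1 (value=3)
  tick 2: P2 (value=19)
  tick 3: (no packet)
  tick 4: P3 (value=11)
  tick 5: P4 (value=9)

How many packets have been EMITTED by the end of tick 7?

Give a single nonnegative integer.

Tick 1: [PARSE:P1(v=3,ok=F), VALIDATE:-, TRANSFORM:-, EMIT:-] out:-; in:P1
Tick 2: [PARSE:P2(v=19,ok=F), VALIDATE:P1(v=3,ok=F), TRANSFORM:-, EMIT:-] out:-; in:P2
Tick 3: [PARSE:-, VALIDATE:P2(v=19,ok=F), TRANSFORM:P1(v=0,ok=F), EMIT:-] out:-; in:-
Tick 4: [PARSE:P3(v=11,ok=F), VALIDATE:-, TRANSFORM:P2(v=0,ok=F), EMIT:P1(v=0,ok=F)] out:-; in:P3
Tick 5: [PARSE:P4(v=9,ok=F), VALIDATE:P3(v=11,ok=T), TRANSFORM:-, EMIT:P2(v=0,ok=F)] out:P1(v=0); in:P4
Tick 6: [PARSE:-, VALIDATE:P4(v=9,ok=F), TRANSFORM:P3(v=33,ok=T), EMIT:-] out:P2(v=0); in:-
Tick 7: [PARSE:-, VALIDATE:-, TRANSFORM:P4(v=0,ok=F), EMIT:P3(v=33,ok=T)] out:-; in:-
Emitted by tick 7: ['P1', 'P2']

Answer: 2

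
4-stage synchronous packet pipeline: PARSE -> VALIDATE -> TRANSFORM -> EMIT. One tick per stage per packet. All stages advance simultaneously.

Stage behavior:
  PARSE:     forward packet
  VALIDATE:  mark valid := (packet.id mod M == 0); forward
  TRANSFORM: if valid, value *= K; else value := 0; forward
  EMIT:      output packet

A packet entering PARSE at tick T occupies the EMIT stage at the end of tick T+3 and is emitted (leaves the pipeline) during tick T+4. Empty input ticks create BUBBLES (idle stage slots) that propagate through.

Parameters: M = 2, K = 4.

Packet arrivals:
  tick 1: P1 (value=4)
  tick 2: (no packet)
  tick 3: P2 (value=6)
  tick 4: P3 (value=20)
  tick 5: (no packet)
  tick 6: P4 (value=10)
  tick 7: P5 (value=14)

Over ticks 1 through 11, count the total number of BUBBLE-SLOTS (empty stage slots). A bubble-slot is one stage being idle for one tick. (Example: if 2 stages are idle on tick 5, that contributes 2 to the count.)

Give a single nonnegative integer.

Tick 1: [PARSE:P1(v=4,ok=F), VALIDATE:-, TRANSFORM:-, EMIT:-] out:-; bubbles=3
Tick 2: [PARSE:-, VALIDATE:P1(v=4,ok=F), TRANSFORM:-, EMIT:-] out:-; bubbles=3
Tick 3: [PARSE:P2(v=6,ok=F), VALIDATE:-, TRANSFORM:P1(v=0,ok=F), EMIT:-] out:-; bubbles=2
Tick 4: [PARSE:P3(v=20,ok=F), VALIDATE:P2(v=6,ok=T), TRANSFORM:-, EMIT:P1(v=0,ok=F)] out:-; bubbles=1
Tick 5: [PARSE:-, VALIDATE:P3(v=20,ok=F), TRANSFORM:P2(v=24,ok=T), EMIT:-] out:P1(v=0); bubbles=2
Tick 6: [PARSE:P4(v=10,ok=F), VALIDATE:-, TRANSFORM:P3(v=0,ok=F), EMIT:P2(v=24,ok=T)] out:-; bubbles=1
Tick 7: [PARSE:P5(v=14,ok=F), VALIDATE:P4(v=10,ok=T), TRANSFORM:-, EMIT:P3(v=0,ok=F)] out:P2(v=24); bubbles=1
Tick 8: [PARSE:-, VALIDATE:P5(v=14,ok=F), TRANSFORM:P4(v=40,ok=T), EMIT:-] out:P3(v=0); bubbles=2
Tick 9: [PARSE:-, VALIDATE:-, TRANSFORM:P5(v=0,ok=F), EMIT:P4(v=40,ok=T)] out:-; bubbles=2
Tick 10: [PARSE:-, VALIDATE:-, TRANSFORM:-, EMIT:P5(v=0,ok=F)] out:P4(v=40); bubbles=3
Tick 11: [PARSE:-, VALIDATE:-, TRANSFORM:-, EMIT:-] out:P5(v=0); bubbles=4
Total bubble-slots: 24

Answer: 24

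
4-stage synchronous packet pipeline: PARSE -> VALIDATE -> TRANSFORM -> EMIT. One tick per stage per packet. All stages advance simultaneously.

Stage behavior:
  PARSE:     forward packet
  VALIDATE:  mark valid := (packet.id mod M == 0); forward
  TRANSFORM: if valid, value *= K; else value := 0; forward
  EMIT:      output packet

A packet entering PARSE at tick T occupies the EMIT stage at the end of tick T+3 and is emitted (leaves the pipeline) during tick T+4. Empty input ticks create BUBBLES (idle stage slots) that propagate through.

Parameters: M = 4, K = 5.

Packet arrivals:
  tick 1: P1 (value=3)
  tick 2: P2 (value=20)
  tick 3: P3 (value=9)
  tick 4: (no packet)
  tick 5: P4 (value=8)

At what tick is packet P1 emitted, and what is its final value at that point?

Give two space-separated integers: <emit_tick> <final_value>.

Tick 1: [PARSE:P1(v=3,ok=F), VALIDATE:-, TRANSFORM:-, EMIT:-] out:-; in:P1
Tick 2: [PARSE:P2(v=20,ok=F), VALIDATE:P1(v=3,ok=F), TRANSFORM:-, EMIT:-] out:-; in:P2
Tick 3: [PARSE:P3(v=9,ok=F), VALIDATE:P2(v=20,ok=F), TRANSFORM:P1(v=0,ok=F), EMIT:-] out:-; in:P3
Tick 4: [PARSE:-, VALIDATE:P3(v=9,ok=F), TRANSFORM:P2(v=0,ok=F), EMIT:P1(v=0,ok=F)] out:-; in:-
Tick 5: [PARSE:P4(v=8,ok=F), VALIDATE:-, TRANSFORM:P3(v=0,ok=F), EMIT:P2(v=0,ok=F)] out:P1(v=0); in:P4
Tick 6: [PARSE:-, VALIDATE:P4(v=8,ok=T), TRANSFORM:-, EMIT:P3(v=0,ok=F)] out:P2(v=0); in:-
Tick 7: [PARSE:-, VALIDATE:-, TRANSFORM:P4(v=40,ok=T), EMIT:-] out:P3(v=0); in:-
Tick 8: [PARSE:-, VALIDATE:-, TRANSFORM:-, EMIT:P4(v=40,ok=T)] out:-; in:-
Tick 9: [PARSE:-, VALIDATE:-, TRANSFORM:-, EMIT:-] out:P4(v=40); in:-
P1: arrives tick 1, valid=False (id=1, id%4=1), emit tick 5, final value 0

Answer: 5 0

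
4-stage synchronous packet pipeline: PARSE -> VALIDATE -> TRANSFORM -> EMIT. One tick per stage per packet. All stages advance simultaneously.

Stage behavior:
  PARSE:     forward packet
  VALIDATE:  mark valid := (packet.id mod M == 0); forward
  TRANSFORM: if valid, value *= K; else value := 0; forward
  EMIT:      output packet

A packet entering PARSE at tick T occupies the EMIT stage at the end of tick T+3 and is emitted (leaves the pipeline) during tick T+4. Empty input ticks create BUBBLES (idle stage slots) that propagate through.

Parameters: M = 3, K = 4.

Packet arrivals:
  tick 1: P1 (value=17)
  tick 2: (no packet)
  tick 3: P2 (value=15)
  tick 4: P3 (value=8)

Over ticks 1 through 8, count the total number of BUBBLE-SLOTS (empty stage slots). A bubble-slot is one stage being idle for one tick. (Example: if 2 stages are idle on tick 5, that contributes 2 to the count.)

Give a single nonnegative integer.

Answer: 20

Derivation:
Tick 1: [PARSE:P1(v=17,ok=F), VALIDATE:-, TRANSFORM:-, EMIT:-] out:-; bubbles=3
Tick 2: [PARSE:-, VALIDATE:P1(v=17,ok=F), TRANSFORM:-, EMIT:-] out:-; bubbles=3
Tick 3: [PARSE:P2(v=15,ok=F), VALIDATE:-, TRANSFORM:P1(v=0,ok=F), EMIT:-] out:-; bubbles=2
Tick 4: [PARSE:P3(v=8,ok=F), VALIDATE:P2(v=15,ok=F), TRANSFORM:-, EMIT:P1(v=0,ok=F)] out:-; bubbles=1
Tick 5: [PARSE:-, VALIDATE:P3(v=8,ok=T), TRANSFORM:P2(v=0,ok=F), EMIT:-] out:P1(v=0); bubbles=2
Tick 6: [PARSE:-, VALIDATE:-, TRANSFORM:P3(v=32,ok=T), EMIT:P2(v=0,ok=F)] out:-; bubbles=2
Tick 7: [PARSE:-, VALIDATE:-, TRANSFORM:-, EMIT:P3(v=32,ok=T)] out:P2(v=0); bubbles=3
Tick 8: [PARSE:-, VALIDATE:-, TRANSFORM:-, EMIT:-] out:P3(v=32); bubbles=4
Total bubble-slots: 20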